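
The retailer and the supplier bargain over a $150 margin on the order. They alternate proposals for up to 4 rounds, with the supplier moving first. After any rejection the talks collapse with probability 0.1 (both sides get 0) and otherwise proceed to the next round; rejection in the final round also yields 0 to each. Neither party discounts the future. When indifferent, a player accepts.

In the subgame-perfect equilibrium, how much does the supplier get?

By backward induction:
Round 4 (the retailer proposes): rejection yields 0 for the supplier; the retailer offers 0 and keeps 150.
Round 3 (the supplier proposes): rejecting gives the retailer an expected 0.9 × 150 = 135; the supplier offers that and keeps 15.
Round 2 (the retailer proposes): rejecting gives the supplier an expected 0.9 × 15 = 13.5; the retailer offers that and keeps 136.5.
Round 1 (the supplier proposes): rejecting gives the retailer an expected 0.9 × 136.5 = 122.85; the supplier offers that and keeps 27.15.

27.15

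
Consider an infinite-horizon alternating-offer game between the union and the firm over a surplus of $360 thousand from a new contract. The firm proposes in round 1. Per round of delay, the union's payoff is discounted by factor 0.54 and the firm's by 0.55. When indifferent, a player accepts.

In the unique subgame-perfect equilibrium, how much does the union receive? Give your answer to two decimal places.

In a stationary SPE each proposer offers the other exactly their discounted continuation value.
If the firm keeps x when proposing and the union keeps y when proposing, then x = 360 − 0.54y and y = 360 − 0.55x.
Solving: x = 360(1 − 0.54) / (1 − 0.55·0.54) = 165.6 / 0.703 ≈ 235.5619.
The union gets 360 − 235.5619 ≈ 124.4381.

124.44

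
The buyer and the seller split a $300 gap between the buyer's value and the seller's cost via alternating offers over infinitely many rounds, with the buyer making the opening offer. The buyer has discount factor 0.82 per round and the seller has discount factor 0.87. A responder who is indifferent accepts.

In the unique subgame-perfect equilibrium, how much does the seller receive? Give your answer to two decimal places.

163.92

In a stationary SPE each proposer offers the other exactly their discounted continuation value.
If the buyer keeps x when proposing and the seller keeps y when proposing, then x = 300 − 0.87y and y = 300 − 0.82x.
Solving: x = 300(1 − 0.87) / (1 − 0.82·0.87) = 39 / 0.2866 ≈ 136.0782.
The seller gets 300 − 136.0782 ≈ 163.9218.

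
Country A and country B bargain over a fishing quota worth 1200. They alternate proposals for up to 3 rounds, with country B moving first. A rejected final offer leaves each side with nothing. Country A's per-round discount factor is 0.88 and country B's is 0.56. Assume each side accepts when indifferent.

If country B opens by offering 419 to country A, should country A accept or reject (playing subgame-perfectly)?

Work out country A's continuation value if the offer is rejected.
Round 3 (country B proposes): rejection yields 0 for country A; country B offers 0 and keeps 1200.
Round 2 (country A proposes): country B can get 1200 next round, worth 0.56 × 1200 = 672 now. Country A offers 672 and keeps 1200 − 672 = 528.
So by rejecting in round 1, country A gets 528 next round, worth 0.88 × 528 = 464.64 now.
Offer 419 < 464.64, so country A rejects.

Reject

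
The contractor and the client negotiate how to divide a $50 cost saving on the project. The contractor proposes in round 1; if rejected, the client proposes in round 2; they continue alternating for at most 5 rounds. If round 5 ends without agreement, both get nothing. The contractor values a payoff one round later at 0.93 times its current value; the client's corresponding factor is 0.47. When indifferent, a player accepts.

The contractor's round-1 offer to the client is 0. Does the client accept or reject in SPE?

Reject

Round 5 (the contractor proposes): rejection yields 0 for the client; the contractor offers 0 and keeps 50.
Round 4 (the client proposes): the contractor can get 50 next round, worth 0.93 × 50 = 46.5 now; the client offers that and keeps 3.5.
Round 3 (the contractor proposes): the client can get 3.5 next round, worth 0.47 × 3.5 = 1.645 now. The contractor offers 1.645 and keeps 50 − 1.645 = 48.355.
Round 2 (the client proposes): the contractor can get 48.355 next round, worth 0.93 × 48.355 = 44.97015 now, so the client offers 44.97015, keeping 5.02985.
So by rejecting in round 1, the client gets 5.02985 next round, worth 0.47 × 5.02985 = 2.3640295 now.
Offer 0 < 2.3640295, so the client rejects.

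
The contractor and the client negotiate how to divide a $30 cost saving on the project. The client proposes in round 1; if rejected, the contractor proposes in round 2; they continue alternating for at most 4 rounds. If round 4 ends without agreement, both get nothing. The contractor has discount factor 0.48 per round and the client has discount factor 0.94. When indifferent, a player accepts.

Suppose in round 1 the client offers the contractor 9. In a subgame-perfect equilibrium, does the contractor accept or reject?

Work out the contractor's continuation value if the offer is rejected.
Round 4 (the contractor proposes): the client will accept anything ≥ 0, so the contractor offers 0 and keeps 30.
Round 3 (the client proposes): the contractor can get 30 next round, worth 0.48 × 30 = 14.4 now, so the client offers 14.4, keeping 15.6.
Round 2 (the contractor proposes): the client can get 15.6 next round, worth 0.94 × 15.6 = 14.664 now. The contractor offers 14.664 and keeps 30 − 14.664 = 15.336.
So by rejecting in round 1, the contractor gets 15.336 next round, worth 0.48 × 15.336 = 7.36128 now.
Offer 9 ≥ 7.36128, so the contractor accepts.

Accept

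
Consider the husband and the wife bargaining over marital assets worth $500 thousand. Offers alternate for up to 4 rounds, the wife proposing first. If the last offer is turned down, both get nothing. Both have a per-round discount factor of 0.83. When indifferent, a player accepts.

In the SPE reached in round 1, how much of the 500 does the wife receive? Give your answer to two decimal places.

Round 4 (the husband proposes): rejection yields 0 for the wife; the husband offers 0 and keeps 500.
Round 3 (the wife proposes): the husband can get 500 next round, worth 0.83 × 500 = 415 now, so the wife offers 415, keeping 85.
Round 2 (the husband proposes): the wife can get 85 next round, worth 0.83 × 85 = 70.55 now. The husband offers 70.55 and keeps 500 − 70.55 = 429.45.
Round 1 (the wife proposes): the husband can get 429.45 next round, worth 0.83 × 429.45 = 356.4435 now, so the wife offers 356.4435, keeping 143.5565.

143.56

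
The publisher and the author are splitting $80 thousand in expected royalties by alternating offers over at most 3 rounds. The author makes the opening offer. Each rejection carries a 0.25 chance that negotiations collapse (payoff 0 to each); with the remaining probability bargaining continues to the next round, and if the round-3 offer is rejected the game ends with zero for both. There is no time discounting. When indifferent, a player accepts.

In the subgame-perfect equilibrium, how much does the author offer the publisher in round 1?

Round 3 (the author proposes): rejection yields 0 for the publisher; the author offers 0 and keeps 80.
Round 2 (the publisher proposes): rejecting gives the author an expected 0.75 × 80 = 60; the publisher offers that and keeps 20.
Round 1 (the author proposes): rejecting gives the publisher an expected 0.75 × 20 = 15. The author offers 15 and keeps 80 − 15 = 65.

15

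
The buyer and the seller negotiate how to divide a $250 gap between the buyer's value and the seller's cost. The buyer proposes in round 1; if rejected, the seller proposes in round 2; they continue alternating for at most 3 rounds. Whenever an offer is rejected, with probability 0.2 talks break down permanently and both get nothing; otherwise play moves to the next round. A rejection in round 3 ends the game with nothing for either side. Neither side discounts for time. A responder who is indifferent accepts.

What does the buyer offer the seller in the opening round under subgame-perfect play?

40

Round 3 (the buyer proposes): the seller will accept anything ≥ 0, so the buyer offers 0 and keeps 250.
Round 2 (the seller proposes): rejecting gives the buyer an expected 0.8 × 250 = 200; the seller offers that and keeps 50.
Round 1 (the buyer proposes): rejecting gives the seller an expected 0.8 × 50 = 40, so the buyer offers 40, keeping 210.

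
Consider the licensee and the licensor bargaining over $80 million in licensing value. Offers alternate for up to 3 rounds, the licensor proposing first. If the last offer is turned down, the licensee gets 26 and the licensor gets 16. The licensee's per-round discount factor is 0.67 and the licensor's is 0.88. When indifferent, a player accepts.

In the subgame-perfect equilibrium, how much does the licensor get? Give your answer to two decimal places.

58.24

Round 3 (the licensor proposes): the licensee gets 26 if talks fail, so the licensor offers 26 and keeps 54.
Round 2 (the licensee proposes): the licensor can get 54 next round, worth 0.88 × 54 = 47.52 now; the licensee offers that and keeps 32.48.
Round 1 (the licensor proposes): the licensee can get 32.48 next round, worth 0.67 × 32.48 = 21.7616 now, so the licensor offers 21.7616, keeping 58.2384.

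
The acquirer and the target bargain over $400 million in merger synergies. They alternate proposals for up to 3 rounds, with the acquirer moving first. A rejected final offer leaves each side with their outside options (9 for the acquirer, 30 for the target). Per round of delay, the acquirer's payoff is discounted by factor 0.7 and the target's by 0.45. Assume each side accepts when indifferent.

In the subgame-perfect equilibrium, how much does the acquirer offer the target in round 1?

63.45

By backward induction:
Round 3 (the acquirer proposes): the target gets 30 if talks fail, so the acquirer offers 30 and keeps 370.
Round 2 (the target proposes): the acquirer can get 370 next round, worth 0.7 × 370 = 259 now, so the target offers 259, keeping 141.
Round 1 (the acquirer proposes): the target can get 141 next round, worth 0.45 × 141 = 63.45 now. The acquirer offers 63.45 and keeps 400 − 63.45 = 336.55.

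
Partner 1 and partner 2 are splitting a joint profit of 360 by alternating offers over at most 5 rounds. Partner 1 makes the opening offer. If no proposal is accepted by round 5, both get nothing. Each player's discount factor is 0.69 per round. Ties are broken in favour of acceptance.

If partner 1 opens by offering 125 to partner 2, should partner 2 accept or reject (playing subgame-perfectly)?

Work out partner 2's continuation value if the offer is rejected.
Round 5 (partner 1 proposes): rejection yields 0 for partner 2; partner 1 offers 0 and keeps 360.
Round 4 (partner 2 proposes): partner 1 can get 360 next round, worth 0.69 × 360 = 248.4 now, so partner 2 offers 248.4, keeping 111.6.
Round 3 (partner 1 proposes): partner 2 can get 111.6 next round, worth 0.69 × 111.6 = 77.004 now; partner 1 offers that and keeps 282.996.
Round 2 (partner 2 proposes): partner 1 can get 282.996 next round, worth 0.69 × 282.996 = 195.26724 now, so partner 2 offers 195.26724, keeping 164.73276.
So by rejecting in round 1, partner 2 gets 164.73276 next round, worth 0.69 × 164.73276 = 113.6656044 now.
Offer 125 ≥ 113.6656044, so partner 2 accepts.

Accept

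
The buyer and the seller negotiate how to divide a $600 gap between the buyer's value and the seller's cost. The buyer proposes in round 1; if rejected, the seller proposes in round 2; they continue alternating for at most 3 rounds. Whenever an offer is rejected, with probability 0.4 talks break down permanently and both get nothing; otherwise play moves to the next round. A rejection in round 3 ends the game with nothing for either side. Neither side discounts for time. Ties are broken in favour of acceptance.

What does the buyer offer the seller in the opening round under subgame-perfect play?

144

By backward induction:
Round 3 (the buyer proposes): rejection yields 0 for the seller; the buyer offers 0 and keeps 600.
Round 2 (the seller proposes): rejecting gives the buyer an expected 0.6 × 600 = 360. The seller offers 360 and keeps 600 − 360 = 240.
Round 1 (the buyer proposes): rejecting gives the seller an expected 0.6 × 240 = 144. The buyer offers 144 and keeps 600 − 144 = 456.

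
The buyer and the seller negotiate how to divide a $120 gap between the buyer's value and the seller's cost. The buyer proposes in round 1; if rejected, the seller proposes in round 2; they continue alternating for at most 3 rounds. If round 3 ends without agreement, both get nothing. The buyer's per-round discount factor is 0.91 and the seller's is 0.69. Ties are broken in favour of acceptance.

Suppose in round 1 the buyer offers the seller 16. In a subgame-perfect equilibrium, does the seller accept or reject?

Work out the seller's continuation value if the offer is rejected.
Round 3 (the buyer proposes): rejection yields 0 for the seller; the buyer offers 0 and keeps 120.
Round 2 (the seller proposes): the buyer can get 120 next round, worth 0.91 × 120 = 109.2 now, so the seller offers 109.2, keeping 10.8.
So by rejecting in round 1, the seller gets 10.8 next round, worth 0.69 × 10.8 = 7.452 now.
Offer 16 ≥ 7.452, so the seller accepts.

Accept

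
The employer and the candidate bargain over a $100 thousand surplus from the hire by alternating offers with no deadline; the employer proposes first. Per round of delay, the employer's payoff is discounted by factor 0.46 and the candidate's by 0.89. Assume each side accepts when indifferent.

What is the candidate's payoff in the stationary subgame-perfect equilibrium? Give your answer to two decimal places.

81.37

In a stationary SPE each proposer offers the other exactly their discounted continuation value.
If the employer keeps x when proposing and the candidate keeps y when proposing, then x = 100 − 0.89y and y = 100 − 0.46x.
Solving: x = 100(1 − 0.89) / (1 − 0.46·0.89) = 11 / 0.5906 ≈ 18.6251.
The candidate gets 100 − 18.6251 ≈ 81.3749.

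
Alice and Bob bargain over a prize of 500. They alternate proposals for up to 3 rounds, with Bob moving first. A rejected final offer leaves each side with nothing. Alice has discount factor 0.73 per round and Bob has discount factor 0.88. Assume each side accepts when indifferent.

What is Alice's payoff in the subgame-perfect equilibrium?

43.8

Round 3 (Bob proposes): rejection yields 0 for Alice; Bob offers 0 and keeps 500.
Round 2 (Alice proposes): Bob can get 500 next round, worth 0.88 × 500 = 440 now, so Alice offers 440, keeping 60.
Round 1 (Bob proposes): Alice can get 60 next round, worth 0.73 × 60 = 43.8 now; Bob offers that and keeps 456.2.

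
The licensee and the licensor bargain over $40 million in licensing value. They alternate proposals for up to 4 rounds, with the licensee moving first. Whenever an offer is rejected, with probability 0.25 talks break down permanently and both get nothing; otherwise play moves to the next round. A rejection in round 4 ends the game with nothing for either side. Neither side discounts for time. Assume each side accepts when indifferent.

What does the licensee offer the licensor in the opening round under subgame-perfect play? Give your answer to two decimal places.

24.38

Round 4 (the licensor proposes): the licensee will accept anything ≥ 0, so the licensor offers 0 and keeps 40.
Round 3 (the licensee proposes): rejecting gives the licensor an expected 0.75 × 40 = 30, so the licensee offers 30, keeping 10.
Round 2 (the licensor proposes): rejecting gives the licensee an expected 0.75 × 10 = 7.5; the licensor offers that and keeps 32.5.
Round 1 (the licensee proposes): rejecting gives the licensor an expected 0.75 × 32.5 = 24.375; the licensee offers that and keeps 15.625.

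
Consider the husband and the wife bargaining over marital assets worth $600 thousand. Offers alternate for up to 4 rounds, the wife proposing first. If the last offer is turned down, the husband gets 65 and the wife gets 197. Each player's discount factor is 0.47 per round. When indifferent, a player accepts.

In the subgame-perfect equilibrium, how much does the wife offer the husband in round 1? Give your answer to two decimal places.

Solve by backward induction from round 4.
Round 4 (the husband proposes): the wife gets 197 if talks fail, so the husband offers 197 and keeps 403.
Round 3 (the wife proposes): the husband can get 403 next round, worth 0.47 × 403 = 189.41 now. The wife offers 189.41 and keeps 600 − 189.41 = 410.59.
Round 2 (the husband proposes): the wife can get 410.59 next round, worth 0.47 × 410.59 = 192.9773 now; the husband offers that and keeps 407.0227.
Round 1 (the wife proposes): the husband can get 407.0227 next round, worth 0.47 × 407.0227 = 191.300669 now; the wife offers that and keeps 408.699331.

191.30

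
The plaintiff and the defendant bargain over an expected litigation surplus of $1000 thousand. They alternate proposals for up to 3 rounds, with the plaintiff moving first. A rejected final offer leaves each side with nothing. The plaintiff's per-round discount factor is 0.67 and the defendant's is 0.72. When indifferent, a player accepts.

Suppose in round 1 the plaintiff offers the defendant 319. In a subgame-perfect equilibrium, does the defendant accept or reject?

Accept

Round 3 (the plaintiff proposes): rejection yields 0 for the defendant; the plaintiff offers 0 and keeps 1000.
Round 2 (the defendant proposes): the plaintiff can get 1000 next round, worth 0.67 × 1000 = 670 now. The defendant offers 670 and keeps 1000 − 670 = 330.
So by rejecting in round 1, the defendant gets 330 next round, worth 0.72 × 330 = 237.6 now.
Offer 319 ≥ 237.6, so the defendant accepts.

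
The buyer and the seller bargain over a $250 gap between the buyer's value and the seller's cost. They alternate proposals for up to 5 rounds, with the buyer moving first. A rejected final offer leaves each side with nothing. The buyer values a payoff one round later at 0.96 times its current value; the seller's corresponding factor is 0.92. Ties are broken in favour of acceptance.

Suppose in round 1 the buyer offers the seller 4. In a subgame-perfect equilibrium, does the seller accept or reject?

Reject

Round 5 (the buyer proposes): rejection yields 0 for the seller; the buyer offers 0 and keeps 250.
Round 4 (the seller proposes): the buyer can get 250 next round, worth 0.96 × 250 = 240 now; the seller offers that and keeps 10.
Round 3 (the buyer proposes): the seller can get 10 next round, worth 0.92 × 10 = 9.2 now, so the buyer offers 9.2, keeping 240.8.
Round 2 (the seller proposes): the buyer can get 240.8 next round, worth 0.96 × 240.8 = 231.168 now, so the seller offers 231.168, keeping 18.832.
So by rejecting in round 1, the seller gets 18.832 next round, worth 0.92 × 18.832 = 17.32544 now.
Offer 4 < 17.32544, so the seller rejects.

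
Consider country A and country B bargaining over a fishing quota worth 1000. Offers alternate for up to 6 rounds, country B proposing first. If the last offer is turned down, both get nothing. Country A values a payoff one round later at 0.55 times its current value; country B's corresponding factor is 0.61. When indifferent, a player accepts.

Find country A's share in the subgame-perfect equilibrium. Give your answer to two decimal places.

Round 6 (country A proposes): rejection yields 0 for country B; country A offers 0 and keeps 1000.
Round 5 (country B proposes): country A can get 1000 next round, worth 0.55 × 1000 = 550 now, so country B offers 550, keeping 450.
Round 4 (country A proposes): country B can get 450 next round, worth 0.61 × 450 = 274.5 now, so country A offers 274.5, keeping 725.5.
Round 3 (country B proposes): country A can get 725.5 next round, worth 0.55 × 725.5 = 399.025 now; country B offers that and keeps 600.975.
Round 2 (country A proposes): country B can get 600.975 next round, worth 0.61 × 600.975 = 366.59475 now; country A offers that and keeps 633.40525.
Round 1 (country B proposes): country A can get 633.40525 next round, worth 0.55 × 633.40525 = 348.3728875 now. Country B offers 348.3728875 and keeps 1000 − 348.3728875 = 651.6271125.

348.37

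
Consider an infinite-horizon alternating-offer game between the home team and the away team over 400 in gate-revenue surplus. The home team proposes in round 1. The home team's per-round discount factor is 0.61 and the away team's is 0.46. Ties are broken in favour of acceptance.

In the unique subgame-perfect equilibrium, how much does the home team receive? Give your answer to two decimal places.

In a stationary SPE each proposer offers the other exactly their discounted continuation value.
If the home team keeps x when proposing and the away team keeps y when proposing, then x = 400 − 0.46y and y = 400 − 0.61x.
Solving: x = 400(1 − 0.46) / (1 − 0.61·0.46) = 216 / 0.7194 ≈ 300.2502.
The away team gets 400 − 300.2502 ≈ 99.7498.

300.25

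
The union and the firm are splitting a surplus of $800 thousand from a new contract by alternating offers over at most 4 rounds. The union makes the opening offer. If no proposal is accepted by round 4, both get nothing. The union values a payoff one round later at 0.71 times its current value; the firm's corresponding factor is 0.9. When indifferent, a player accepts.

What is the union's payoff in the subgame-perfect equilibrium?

131.12

Round 4 (the firm proposes): the union will accept anything ≥ 0, so the firm offers 0 and keeps 800.
Round 3 (the union proposes): the firm can get 800 next round, worth 0.9 × 800 = 720 now; the union offers that and keeps 80.
Round 2 (the firm proposes): the union can get 80 next round, worth 0.71 × 80 = 56.8 now; the firm offers that and keeps 743.2.
Round 1 (the union proposes): the firm can get 743.2 next round, worth 0.9 × 743.2 = 668.88 now; the union offers that and keeps 131.12.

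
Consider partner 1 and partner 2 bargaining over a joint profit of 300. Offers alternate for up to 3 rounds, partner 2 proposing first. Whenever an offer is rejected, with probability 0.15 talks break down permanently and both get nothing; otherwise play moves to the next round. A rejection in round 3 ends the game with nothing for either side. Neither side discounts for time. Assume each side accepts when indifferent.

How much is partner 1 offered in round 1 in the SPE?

38.25

Round 3 (partner 2 proposes): rejection yields 0 for partner 1; partner 2 offers 0 and keeps 300.
Round 2 (partner 1 proposes): rejecting gives partner 2 an expected 0.85 × 300 = 255, so partner 1 offers 255, keeping 45.
Round 1 (partner 2 proposes): rejecting gives partner 1 an expected 0.85 × 45 = 38.25. Partner 2 offers 38.25 and keeps 300 − 38.25 = 261.75.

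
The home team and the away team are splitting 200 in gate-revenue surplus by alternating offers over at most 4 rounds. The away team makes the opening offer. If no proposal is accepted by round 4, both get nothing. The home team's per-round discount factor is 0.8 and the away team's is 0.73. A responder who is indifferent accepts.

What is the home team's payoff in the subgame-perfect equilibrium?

Round 4 (the home team proposes): rejection yields 0 for the away team; the home team offers 0 and keeps 200.
Round 3 (the away team proposes): the home team can get 200 next round, worth 0.8 × 200 = 160 now, so the away team offers 160, keeping 40.
Round 2 (the home team proposes): the away team can get 40 next round, worth 0.73 × 40 = 29.2 now, so the home team offers 29.2, keeping 170.8.
Round 1 (the away team proposes): the home team can get 170.8 next round, worth 0.8 × 170.8 = 136.64 now; the away team offers that and keeps 63.36.

136.64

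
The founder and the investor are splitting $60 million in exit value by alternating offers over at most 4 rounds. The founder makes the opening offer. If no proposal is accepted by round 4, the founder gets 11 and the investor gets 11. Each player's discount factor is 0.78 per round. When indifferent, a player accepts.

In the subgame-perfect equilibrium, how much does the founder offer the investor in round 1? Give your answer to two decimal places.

By backward induction:
Round 4 (the investor proposes): the founder gets 11 if talks fail, so the investor offers 11 and keeps 49.
Round 3 (the founder proposes): the investor can get 49 next round, worth 0.78 × 49 = 38.22 now. The founder offers 38.22 and keeps 60 − 38.22 = 21.78.
Round 2 (the investor proposes): the founder can get 21.78 next round, worth 0.78 × 21.78 = 16.9884 now. The investor offers 16.9884 and keeps 60 − 16.9884 = 43.0116.
Round 1 (the founder proposes): the investor can get 43.0116 next round, worth 0.78 × 43.0116 = 33.549048 now; the founder offers that and keeps 26.450952.

33.55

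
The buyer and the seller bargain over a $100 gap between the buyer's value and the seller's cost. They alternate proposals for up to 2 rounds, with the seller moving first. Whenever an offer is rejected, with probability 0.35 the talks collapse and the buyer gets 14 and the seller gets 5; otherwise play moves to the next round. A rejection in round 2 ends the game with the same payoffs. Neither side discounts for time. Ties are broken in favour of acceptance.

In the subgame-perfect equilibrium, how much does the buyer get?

66.65

By backward induction:
Round 2 (the buyer proposes): the seller gets 5 if talks fail, so the buyer offers 5 and keeps 95.
Round 1 (the seller proposes): rejecting gives the buyer an expected 0.65 × 95 + 0.35 × 14 = 66.65. The seller offers 66.65 and keeps 100 − 66.65 = 33.35.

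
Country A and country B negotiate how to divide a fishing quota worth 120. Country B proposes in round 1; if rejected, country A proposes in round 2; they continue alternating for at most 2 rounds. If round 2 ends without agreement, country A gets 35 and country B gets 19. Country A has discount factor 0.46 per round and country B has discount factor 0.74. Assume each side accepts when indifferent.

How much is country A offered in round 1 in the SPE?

46.46

Solve by backward induction from round 2.
Round 2 (country A proposes): country B gets 19 if talks fail, so country A offers 19 and keeps 101.
Round 1 (country B proposes): country A can get 101 next round, worth 0.46 × 101 = 46.46 now. Country B offers 46.46 and keeps 120 − 46.46 = 73.54.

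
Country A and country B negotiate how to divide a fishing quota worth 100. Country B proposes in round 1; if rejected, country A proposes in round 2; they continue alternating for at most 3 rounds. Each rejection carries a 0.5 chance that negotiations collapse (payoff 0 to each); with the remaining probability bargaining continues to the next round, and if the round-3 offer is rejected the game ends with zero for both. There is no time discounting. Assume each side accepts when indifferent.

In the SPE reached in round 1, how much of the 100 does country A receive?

25

Round 3 (country B proposes): country A will accept anything ≥ 0, so country B offers 0 and keeps 100.
Round 2 (country A proposes): rejecting gives country B an expected 0.5 × 100 = 50. Country A offers 50 and keeps 100 − 50 = 50.
Round 1 (country B proposes): rejecting gives country A an expected 0.5 × 50 = 25. Country B offers 25 and keeps 100 − 25 = 75.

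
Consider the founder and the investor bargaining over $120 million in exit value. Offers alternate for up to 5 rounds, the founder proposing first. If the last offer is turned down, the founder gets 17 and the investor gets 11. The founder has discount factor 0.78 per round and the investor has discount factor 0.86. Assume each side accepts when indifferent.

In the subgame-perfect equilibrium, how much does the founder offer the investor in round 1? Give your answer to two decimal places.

42.88

Round 5 (the founder proposes): the investor gets 11 if talks fail, so the founder offers 11 and keeps 109.
Round 4 (the investor proposes): the founder can get 109 next round, worth 0.78 × 109 = 85.02 now; the investor offers that and keeps 34.98.
Round 3 (the founder proposes): the investor can get 34.98 next round, worth 0.86 × 34.98 = 30.0828 now, so the founder offers 30.0828, keeping 89.9172.
Round 2 (the investor proposes): the founder can get 89.9172 next round, worth 0.78 × 89.9172 = 70.135416 now. The investor offers 70.135416 and keeps 120 − 70.135416 = 49.864584.
Round 1 (the founder proposes): the investor can get 49.864584 next round, worth 0.86 × 49.864584 = 42.88354224 now, so the founder offers 42.88354224, keeping 77.11645776.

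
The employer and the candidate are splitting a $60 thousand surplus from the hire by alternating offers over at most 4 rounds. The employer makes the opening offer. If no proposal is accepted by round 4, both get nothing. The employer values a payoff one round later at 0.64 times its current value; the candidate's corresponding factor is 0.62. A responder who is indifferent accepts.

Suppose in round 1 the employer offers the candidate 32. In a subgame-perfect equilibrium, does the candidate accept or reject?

Accept

Work out the candidate's continuation value if the offer is rejected.
Round 4 (the candidate proposes): the employer will accept anything ≥ 0, so the candidate offers 0 and keeps 60.
Round 3 (the employer proposes): the candidate can get 60 next round, worth 0.62 × 60 = 37.2 now. The employer offers 37.2 and keeps 60 − 37.2 = 22.8.
Round 2 (the candidate proposes): the employer can get 22.8 next round, worth 0.64 × 22.8 = 14.592 now. The candidate offers 14.592 and keeps 60 − 14.592 = 45.408.
So by rejecting in round 1, the candidate gets 45.408 next round, worth 0.62 × 45.408 = 28.15296 now.
Offer 32 ≥ 28.15296, so the candidate accepts.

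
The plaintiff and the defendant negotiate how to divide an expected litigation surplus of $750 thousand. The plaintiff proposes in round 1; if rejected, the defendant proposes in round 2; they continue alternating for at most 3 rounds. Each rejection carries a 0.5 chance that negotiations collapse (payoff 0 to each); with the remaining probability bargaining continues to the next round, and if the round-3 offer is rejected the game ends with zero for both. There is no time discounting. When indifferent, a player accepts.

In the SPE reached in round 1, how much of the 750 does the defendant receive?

Round 3 (the plaintiff proposes): rejection yields 0 for the defendant; the plaintiff offers 0 and keeps 750.
Round 2 (the defendant proposes): rejecting gives the plaintiff an expected 0.5 × 750 = 375; the defendant offers that and keeps 375.
Round 1 (the plaintiff proposes): rejecting gives the defendant an expected 0.5 × 375 = 187.5, so the plaintiff offers 187.5, keeping 562.5.

187.5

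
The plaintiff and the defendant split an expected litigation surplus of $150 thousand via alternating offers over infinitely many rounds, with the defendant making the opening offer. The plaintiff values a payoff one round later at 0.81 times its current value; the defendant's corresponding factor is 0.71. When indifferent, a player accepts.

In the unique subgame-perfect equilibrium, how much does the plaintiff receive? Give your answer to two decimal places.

In a stationary SPE each proposer offers the other exactly their discounted continuation value.
If the defendant keeps x when proposing and the plaintiff keeps y when proposing, then x = 150 − 0.81y and y = 150 − 0.71x.
Solving: x = 150(1 − 0.81) / (1 − 0.71·0.81) = 28.5 / 0.4249 ≈ 67.0746.
The plaintiff gets 150 − 67.0746 ≈ 82.9254.

82.93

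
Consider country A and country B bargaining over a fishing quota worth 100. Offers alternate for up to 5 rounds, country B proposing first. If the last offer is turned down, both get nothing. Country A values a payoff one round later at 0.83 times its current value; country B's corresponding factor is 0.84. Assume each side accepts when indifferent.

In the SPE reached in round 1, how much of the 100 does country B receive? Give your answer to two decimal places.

77.46

Solve by backward induction from round 5.
Round 5 (country B proposes): country A will accept anything ≥ 0, so country B offers 0 and keeps 100.
Round 4 (country A proposes): country B can get 100 next round, worth 0.84 × 100 = 84 now, so country A offers 84, keeping 16.
Round 3 (country B proposes): country A can get 16 next round, worth 0.83 × 16 = 13.28 now; country B offers that and keeps 86.72.
Round 2 (country A proposes): country B can get 86.72 next round, worth 0.84 × 86.72 = 72.8448 now; country A offers that and keeps 27.1552.
Round 1 (country B proposes): country A can get 27.1552 next round, worth 0.83 × 27.1552 = 22.538816 now. Country B offers 22.538816 and keeps 100 − 22.538816 = 77.461184.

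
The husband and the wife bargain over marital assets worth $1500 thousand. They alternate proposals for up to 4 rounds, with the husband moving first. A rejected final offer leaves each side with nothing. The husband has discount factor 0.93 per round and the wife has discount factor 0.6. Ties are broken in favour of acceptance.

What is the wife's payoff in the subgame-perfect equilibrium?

565.2

Round 4 (the wife proposes): rejection yields 0 for the husband; the wife offers 0 and keeps 1500.
Round 3 (the husband proposes): the wife can get 1500 next round, worth 0.6 × 1500 = 900 now. The husband offers 900 and keeps 1500 − 900 = 600.
Round 2 (the wife proposes): the husband can get 600 next round, worth 0.93 × 600 = 558 now; the wife offers that and keeps 942.
Round 1 (the husband proposes): the wife can get 942 next round, worth 0.6 × 942 = 565.2 now. The husband offers 565.2 and keeps 1500 − 565.2 = 934.8.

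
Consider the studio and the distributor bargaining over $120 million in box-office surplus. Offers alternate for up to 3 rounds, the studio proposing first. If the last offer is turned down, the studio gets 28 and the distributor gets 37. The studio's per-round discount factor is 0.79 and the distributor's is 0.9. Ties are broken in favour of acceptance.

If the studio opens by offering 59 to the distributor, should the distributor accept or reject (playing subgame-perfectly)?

Accept

Work out the distributor's continuation value if the offer is rejected.
Round 3 (the studio proposes): the distributor gets 37 if talks fail, so the studio offers 37 and keeps 83.
Round 2 (the distributor proposes): the studio can get 83 next round, worth 0.79 × 83 = 65.57 now, so the distributor offers 65.57, keeping 54.43.
So by rejecting in round 1, the distributor gets 54.43 next round, worth 0.9 × 54.43 = 48.987 now.
Offer 59 ≥ 48.987, so the distributor accepts.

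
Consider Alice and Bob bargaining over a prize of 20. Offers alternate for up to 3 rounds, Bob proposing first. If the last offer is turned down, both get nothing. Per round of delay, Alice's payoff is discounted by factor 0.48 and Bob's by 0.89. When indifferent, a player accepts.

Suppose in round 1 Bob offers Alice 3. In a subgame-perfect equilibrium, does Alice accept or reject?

Accept

Work out Alice's continuation value if the offer is rejected.
Round 3 (Bob proposes): Alice will accept anything ≥ 0, so Bob offers 0 and keeps 20.
Round 2 (Alice proposes): Bob can get 20 next round, worth 0.89 × 20 = 17.8 now, so Alice offers 17.8, keeping 2.2.
So by rejecting in round 1, Alice gets 2.2 next round, worth 0.48 × 2.2 = 1.056 now.
Offer 3 ≥ 1.056, so Alice accepts.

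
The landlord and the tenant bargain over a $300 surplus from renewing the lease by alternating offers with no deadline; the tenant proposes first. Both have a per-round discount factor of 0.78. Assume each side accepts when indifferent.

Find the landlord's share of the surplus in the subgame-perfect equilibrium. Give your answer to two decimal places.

When the tenant proposes, the landlord accepts any offer worth at least 0.78 times what the landlord would get by proposing next round; and vice versa.
This gives x = 300 − 0.78y and y = 300 − 0.78x, where x and y are each side's share when it proposes.
Hence (1 − 0.78·0.78)x = 300(1 − 0.78), i.e. 0.3916·x = 66.
x ≈ 168.5393; the landlord's share is 300 − x ≈ 131.4607.

131.46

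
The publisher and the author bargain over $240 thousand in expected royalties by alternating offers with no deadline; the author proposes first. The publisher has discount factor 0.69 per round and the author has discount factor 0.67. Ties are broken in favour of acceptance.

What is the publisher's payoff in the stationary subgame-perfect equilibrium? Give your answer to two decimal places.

101.63

When the author proposes, the publisher accepts any offer worth at least 0.69 times what the publisher would get by proposing next round; and vice versa.
This gives x = 240 − 0.69y and y = 240 − 0.67x, where x and y are each side's share when it proposes.
Hence (1 − 0.69·0.67)x = 240(1 − 0.69), i.e. 0.5377·x = 74.4.
x ≈ 138.3671; the publisher's share is 240 − x ≈ 101.6329.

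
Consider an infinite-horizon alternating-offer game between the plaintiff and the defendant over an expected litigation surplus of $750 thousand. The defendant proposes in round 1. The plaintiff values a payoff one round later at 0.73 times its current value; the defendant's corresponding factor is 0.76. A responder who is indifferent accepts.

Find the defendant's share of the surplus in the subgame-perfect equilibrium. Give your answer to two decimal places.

454.85

In a stationary SPE each proposer offers the other exactly their discounted continuation value.
If the defendant keeps x when proposing and the plaintiff keeps y when proposing, then x = 750 − 0.73y and y = 750 − 0.76x.
Solving: x = 750(1 − 0.73) / (1 − 0.76·0.73) = 202.5 / 0.4452 ≈ 454.8518.
The plaintiff gets 750 − 454.8518 ≈ 295.1482.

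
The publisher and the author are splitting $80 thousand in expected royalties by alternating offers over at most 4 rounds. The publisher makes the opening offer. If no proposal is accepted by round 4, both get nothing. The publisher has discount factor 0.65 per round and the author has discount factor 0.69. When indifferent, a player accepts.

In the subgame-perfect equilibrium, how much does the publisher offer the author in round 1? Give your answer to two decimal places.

44.08

Work backward from the last round.
Round 4 (the author proposes): the publisher will accept anything ≥ 0, so the author offers 0 and keeps 80.
Round 3 (the publisher proposes): the author can get 80 next round, worth 0.69 × 80 = 55.2 now. The publisher offers 55.2 and keeps 80 − 55.2 = 24.8.
Round 2 (the author proposes): the publisher can get 24.8 next round, worth 0.65 × 24.8 = 16.12 now; the author offers that and keeps 63.88.
Round 1 (the publisher proposes): the author can get 63.88 next round, worth 0.69 × 63.88 = 44.0772 now; the publisher offers that and keeps 35.9228.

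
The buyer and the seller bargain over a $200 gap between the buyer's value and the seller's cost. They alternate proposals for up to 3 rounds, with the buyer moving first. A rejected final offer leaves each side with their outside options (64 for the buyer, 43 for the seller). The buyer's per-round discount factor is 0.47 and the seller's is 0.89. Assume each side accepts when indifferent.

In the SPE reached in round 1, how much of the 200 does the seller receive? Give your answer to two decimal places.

Round 3 (the buyer proposes): the seller gets 43 if talks fail, so the buyer offers 43 and keeps 157.
Round 2 (the seller proposes): the buyer can get 157 next round, worth 0.47 × 157 = 73.79 now, so the seller offers 73.79, keeping 126.21.
Round 1 (the buyer proposes): the seller can get 126.21 next round, worth 0.89 × 126.21 = 112.3269 now, so the buyer offers 112.3269, keeping 87.6731.

112.33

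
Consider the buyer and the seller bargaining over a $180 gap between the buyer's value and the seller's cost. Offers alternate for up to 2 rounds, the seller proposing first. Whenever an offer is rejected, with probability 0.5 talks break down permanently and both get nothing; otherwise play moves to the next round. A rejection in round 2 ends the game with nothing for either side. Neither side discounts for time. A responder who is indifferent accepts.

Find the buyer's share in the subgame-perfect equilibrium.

Round 2 (the buyer proposes): rejection yields 0 for the seller; the buyer offers 0 and keeps 180.
Round 1 (the seller proposes): rejecting gives the buyer an expected 0.5 × 180 = 90, so the seller offers 90, keeping 90.

90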